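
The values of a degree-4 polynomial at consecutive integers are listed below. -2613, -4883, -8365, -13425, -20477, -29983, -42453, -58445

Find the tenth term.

-103467

Δ: -2270, -3482, -5060, -7052, -9506, -12470, -15992
Δ²: -1212, -1578, -1992, -2454, -2964, -3522
Δ³: -366, -414, -462, -510, -558
Δ⁴: -48, -48, -48, -48
Fourth differences constant at -48.
-558 − 48 = -606;  -3522 − 606 = -4128;  -15992 − 4128 = -20120;  -58445 − 20120 = -78565
-606 − 48 = -654;  -4128 − 654 = -4782;  -20120 − 4782 = -24902;  -78565 − 24902 = -103467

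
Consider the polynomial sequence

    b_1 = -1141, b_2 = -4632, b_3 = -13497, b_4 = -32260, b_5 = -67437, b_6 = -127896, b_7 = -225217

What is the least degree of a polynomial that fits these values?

D1: -3491, -8865, -18763, -35177, -60459, -97321
D2: -5374, -9898, -16414, -25282, -36862
D3: -4524, -6516, -8868, -11580
D4: -1992, -2352, -2712
D5: -360, -360
The fifth differences are constant, so the polynomial has degree 5.

5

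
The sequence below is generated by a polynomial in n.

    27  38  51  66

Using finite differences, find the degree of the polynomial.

2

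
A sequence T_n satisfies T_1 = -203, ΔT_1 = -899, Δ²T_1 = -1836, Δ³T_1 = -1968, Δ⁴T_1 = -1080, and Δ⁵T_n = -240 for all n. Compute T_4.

Build the table forward from the leading diagonal:
D5: -240, -240, -240, -240
D4: -1080, -1320, -1560, -1800
D3: -1968, -3048, -4368, -5928
D2: -1836, -3804, -6852, -11220
D1: -899, -2735, -6539, -13391
T: -203, -1102, -3837, -10376

-10376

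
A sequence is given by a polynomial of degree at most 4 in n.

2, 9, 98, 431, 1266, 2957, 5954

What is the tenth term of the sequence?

28721

Δ: 7  89  333  835  1691  2997
Δ²: 82  244  502  856  1306
Δ³: 162  258  354  450
Δ⁴: 96  96  96
The fourth differences are constant (96).
450 + 96 = 546;  1306 + 546 = 1852;  2997 + 1852 = 4849;  5954 + 4849 = 10803
546 + 96 = 642;  1852 + 642 = 2494;  4849 + 2494 = 7343;  10803 + 7343 = 18146
642 + 96 = 738;  2494 + 738 = 3232;  7343 + 3232 = 10575;  18146 + 10575 = 28721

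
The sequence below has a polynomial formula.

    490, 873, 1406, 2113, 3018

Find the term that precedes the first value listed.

233

First differences: 383, 533, 707, 905
Second differences: 150, 174, 198
Third differences: 24, 24
The third differences are constant at 24.
Work back: 150 − 24 = 126;  383 − 126 = 257;  490 − 257 = 233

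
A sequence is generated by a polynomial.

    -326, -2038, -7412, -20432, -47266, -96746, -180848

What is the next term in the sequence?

-315172

-1712, -5374, -13020, -26834, -49480, -84102
-3662, -7646, -13814, -22646, -34622
-3984, -6168, -8832, -11976
-2184, -2664, -3144
-480, -480
Constant fifth difference = -480, so extend:
-3144 − 480 = -3624;  -11976 − 3624 = -15600;  -34622 − 15600 = -50222;  -84102 − 50222 = -134324;  -180848 − 134324 = -315172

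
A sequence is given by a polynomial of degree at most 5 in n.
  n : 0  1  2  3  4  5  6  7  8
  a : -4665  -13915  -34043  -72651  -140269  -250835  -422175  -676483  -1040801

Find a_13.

-5858851

Δ: -9250, -20128, -38608, -67618, -110566, -171340, -254308, -364318
Δ²: -10878, -18480, -29010, -42948, -60774, -82968, -110010
Δ³: -7602, -10530, -13938, -17826, -22194, -27042
Δ⁴: -2928, -3408, -3888, -4368, -4848
Δ⁵: -480, -480, -480, -480
Constant fifth difference = -480, so extend:
-4848 − 480 = -5328;  -27042 − 5328 = -32370;  -110010 − 32370 = -142380;  -364318 − 142380 = -506698;  -1040801 − 506698 = -1547499
-5328 − 480 = -5808;  -32370 − 5808 = -38178;  -142380 − 38178 = -180558;  -506698 − 180558 = -687256;  -1547499 − 687256 = -2234755
-5808 − 480 = -6288;  -38178 − 6288 = -44466;  -180558 − 44466 = -225024;  -687256 − 225024 = -912280;  -2234755 − 912280 = -3147035
-6288 − 480 = -6768;  -44466 − 6768 = -51234;  -225024 − 51234 = -276258;  -912280 − 276258 = -1188538;  -3147035 − 1188538 = -4335573
-6768 − 480 = -7248;  -51234 − 7248 = -58482;  -276258 − 58482 = -334740;  -1188538 − 334740 = -1523278;  -4335573 − 1523278 = -5858851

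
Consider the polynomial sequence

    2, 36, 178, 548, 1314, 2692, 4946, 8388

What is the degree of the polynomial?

4

First differences: 34, 142, 370, 766, 1378, 2254, 3442
Second differences: 108, 228, 396, 612, 876, 1188
Third differences: 120, 168, 216, 264, 312
Fourth differences: 48, 48, 48, 48
The fourth differences are constant, so the polynomial has degree 4.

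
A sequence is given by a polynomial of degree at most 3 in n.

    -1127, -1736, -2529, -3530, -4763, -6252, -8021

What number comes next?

-10094

First differences: -609 , -793 , -1001 , -1233 , -1489 , -1769
Second differences: -184 , -208 , -232 , -256 , -280
Third differences: -24 , -24 , -24 , -24
Third differences constant at -24.
-280 − 24 = -304;  -1769 − 304 = -2073;  -8021 − 2073 = -10094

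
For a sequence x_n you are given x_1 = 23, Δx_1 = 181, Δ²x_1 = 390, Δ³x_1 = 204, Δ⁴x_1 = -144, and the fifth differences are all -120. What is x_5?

Build the table forward from the leading diagonal:
Δ⁵: -120  -120  -120  -120  -120
Δ⁴: -144  -264  -384  -504  -624
Δ³: 204  60  -204  -588  -1092
Δ²: 390  594  654  450  -138
Δ: 181  571  1165  1819  2269
x: 23  204  775  1940  3759

3759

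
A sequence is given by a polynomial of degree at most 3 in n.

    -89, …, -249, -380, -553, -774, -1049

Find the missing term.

Using the last 5 terms:
Δ: -131, -173, -221, -275
Δ²: -42, -48, -54
Δ³: -6, -6
Constant third difference = -6.
Extend backward: -42 + 6 = -36;  -131 + 36 = -95;  -249 + 95 = -154

-154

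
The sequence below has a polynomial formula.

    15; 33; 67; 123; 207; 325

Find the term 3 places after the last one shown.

Δ: 18  34  56  84  118
Δ²: 16  22  28  34
Δ³: 6  6  6
The third differences are constant (6).
34 + 6 = 40;  118 + 40 = 158;  325 + 158 = 483
40 + 6 = 46;  158 + 46 = 204;  483 + 204 = 687
46 + 6 = 52;  204 + 52 = 256;  687 + 256 = 943

943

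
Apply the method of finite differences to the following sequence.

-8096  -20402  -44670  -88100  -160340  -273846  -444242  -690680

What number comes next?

-1036200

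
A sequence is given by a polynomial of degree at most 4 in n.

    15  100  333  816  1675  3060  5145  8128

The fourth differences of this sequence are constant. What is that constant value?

Δ: 85, 233, 483, 859, 1385, 2085, 2983
Δ²: 148, 250, 376, 526, 700, 898
Δ³: 102, 126, 150, 174, 198
Δ⁴: 24, 24, 24, 24

24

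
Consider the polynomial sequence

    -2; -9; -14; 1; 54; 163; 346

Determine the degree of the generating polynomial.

3

-7, -5, 15, 53, 109, 183
2, 20, 38, 56, 74
18, 18, 18, 18
The third differences are constant, so the polynomial has degree 3.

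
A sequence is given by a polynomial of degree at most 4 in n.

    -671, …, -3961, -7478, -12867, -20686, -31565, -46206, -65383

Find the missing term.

Using the last 7 terms:
First differences: -3517, -5389, -7819, -10879, -14641, -19177
Second differences: -1872, -2430, -3060, -3762, -4536
Third differences: -558, -630, -702, -774
Fourth differences: -72, -72, -72
Constant fourth difference = -72.
Extend backward: -558 + 72 = -486;  -1872 + 486 = -1386;  -3517 + 1386 = -2131;  -3961 + 2131 = -1830

-1830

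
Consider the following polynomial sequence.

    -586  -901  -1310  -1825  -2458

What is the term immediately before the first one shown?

-315  -409  -515  -633
-94  -106  -118
-12  -12
The third differences are constant at -12.
Work back: -94 + 12 = -82;  -315 + 82 = -233;  -586 + 233 = -353

-353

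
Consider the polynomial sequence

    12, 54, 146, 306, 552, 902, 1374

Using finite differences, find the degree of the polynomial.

3

42, 92, 160, 246, 350, 472
50, 68, 86, 104, 122
18, 18, 18, 18
The third differences are constant, so the polynomial has degree 3.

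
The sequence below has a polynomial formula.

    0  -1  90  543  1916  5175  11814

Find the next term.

23975

-1, 91, 453, 1373, 3259, 6639
92, 362, 920, 1886, 3380
270, 558, 966, 1494
288, 408, 528
120, 120
Constant fifth difference = 120, so extend:
528 + 120 = 648;  1494 + 648 = 2142;  3380 + 2142 = 5522;  6639 + 5522 = 12161;  11814 + 12161 = 23975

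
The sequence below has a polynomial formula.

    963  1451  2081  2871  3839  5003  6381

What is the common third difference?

Δ: 488, 630, 790, 968, 1164, 1378
Δ²: 142, 160, 178, 196, 214
Δ³: 18, 18, 18, 18

18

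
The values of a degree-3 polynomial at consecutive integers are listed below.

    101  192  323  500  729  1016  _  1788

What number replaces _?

1367

Using the first 6 terms:
91  131  177  229  287
40  46  52  58
6  6  6
Constant third difference = 6.
Extend forward: 58 + 6 = 64;  287 + 64 = 351;  1016 + 351 = 1367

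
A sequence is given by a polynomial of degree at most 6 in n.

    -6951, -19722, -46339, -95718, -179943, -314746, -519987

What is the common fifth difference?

-480

Δ: -12771, -26617, -49379, -84225, -134803, -205241
Δ²: -13846, -22762, -34846, -50578, -70438
Δ³: -8916, -12084, -15732, -19860
Δ⁴: -3168, -3648, -4128
Δ⁵: -480, -480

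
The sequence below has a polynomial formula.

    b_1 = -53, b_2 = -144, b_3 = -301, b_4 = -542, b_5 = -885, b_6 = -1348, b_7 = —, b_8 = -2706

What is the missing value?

Using the first 6 terms:
-91  -157  -241  -343  -463
-66  -84  -102  -120
-18  -18  -18
Constant third difference = -18.
Extend forward: -120 − 18 = -138;  -463 − 138 = -601;  -1348 − 601 = -1949

-1949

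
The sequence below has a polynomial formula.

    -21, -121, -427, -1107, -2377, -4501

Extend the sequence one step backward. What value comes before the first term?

-7

-100  -306  -680  -1270  -2124
-206  -374  -590  -854
-168  -216  -264
-48  -48
The fourth differences are constant at -48.
Work back: -168 + 48 = -120;  -206 + 120 = -86;  -100 + 86 = -14;  -21 + 14 = -7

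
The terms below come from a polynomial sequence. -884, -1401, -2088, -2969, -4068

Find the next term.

-5409

Δ: -517 , -687 , -881 , -1099
Δ²: -170 , -194 , -218
Δ³: -24 , -24
The third differences are constant (-24).
-218 − 24 = -242;  -1099 − 242 = -1341;  -4068 − 1341 = -5409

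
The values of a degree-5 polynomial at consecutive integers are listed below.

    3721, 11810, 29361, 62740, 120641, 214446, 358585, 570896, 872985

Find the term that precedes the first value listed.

696

8089  17551  33379  57901  93805  144139  212311  302089
9462  15828  24522  35904  50334  68172  89778
6366  8694  11382  14430  17838  21606
2328  2688  3048  3408  3768
360  360  360  360
The fifth differences are constant at 360.
Work back: 2328 − 360 = 1968;  6366 − 1968 = 4398;  9462 − 4398 = 5064;  8089 − 5064 = 3025;  3721 − 3025 = 696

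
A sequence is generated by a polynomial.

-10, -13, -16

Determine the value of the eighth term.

-31

Δ: -3, -3
The first differences are constant (-3).
-16 − 3 = -19
-19 − 3 = -22
-22 − 3 = -25
-25 − 3 = -28
-28 − 3 = -31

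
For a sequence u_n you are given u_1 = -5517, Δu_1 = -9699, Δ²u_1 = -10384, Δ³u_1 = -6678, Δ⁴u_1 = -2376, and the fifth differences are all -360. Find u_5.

-135705

Build the table forward from the leading diagonal:
Fifth differences: -360, -360, -360, -360, -360
Fourth differences: -2376, -2736, -3096, -3456, -3816
Third differences: -6678, -9054, -11790, -14886, -18342
Second differences: -10384, -17062, -26116, -37906, -52792
First differences: -9699, -20083, -37145, -63261, -101167
u: -5517, -15216, -35299, -72444, -135705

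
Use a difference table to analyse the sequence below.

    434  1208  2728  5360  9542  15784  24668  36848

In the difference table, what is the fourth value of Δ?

D1: 774, 1520, 2632, 4182, 6242, 8884, 12180
D2: 746, 1112, 1550, 2060, 2642, 3296
D3: 366, 438, 510, 582, 654
D4: 72, 72, 72, 72

4182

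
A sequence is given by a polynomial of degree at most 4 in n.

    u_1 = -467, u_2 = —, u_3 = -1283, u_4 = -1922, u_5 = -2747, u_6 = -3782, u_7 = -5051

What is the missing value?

-806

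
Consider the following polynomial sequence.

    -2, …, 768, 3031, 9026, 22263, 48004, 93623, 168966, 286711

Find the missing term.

119

Using the last 8 terms:
Δ: 2263, 5995, 13237, 25741, 45619, 75343, 117745
Δ²: 3732, 7242, 12504, 19878, 29724, 42402
Δ³: 3510, 5262, 7374, 9846, 12678
Δ⁴: 1752, 2112, 2472, 2832
Δ⁵: 360, 360, 360
Constant fifth difference = 360.
Extend backward: 1752 − 360 = 1392;  3510 − 1392 = 2118;  3732 − 2118 = 1614;  2263 − 1614 = 649;  768 − 649 = 119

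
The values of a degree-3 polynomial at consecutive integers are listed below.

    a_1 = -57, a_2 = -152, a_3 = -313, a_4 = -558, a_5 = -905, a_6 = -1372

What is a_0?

-10

First differences: -95  -161  -245  -347  -467
Second differences: -66  -84  -102  -120
Third differences: -18  -18  -18
The third differences are constant at -18.
Work back: -66 + 18 = -48;  -95 + 48 = -47;  -57 + 47 = -10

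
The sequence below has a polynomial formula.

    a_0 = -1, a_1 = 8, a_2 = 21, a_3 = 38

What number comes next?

Δ: 9 , 13 , 17
Δ²: 4 , 4
Second differences constant at 4.
17 + 4 = 21;  38 + 21 = 59

59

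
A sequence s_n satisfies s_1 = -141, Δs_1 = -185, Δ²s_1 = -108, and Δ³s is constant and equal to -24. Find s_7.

Build the table forward from the leading diagonal:
Third differences: -24, -24, -24, -24, -24, -24, -24
Second differences: -108, -132, -156, -180, -204, -228, -252
First differences: -185, -293, -425, -581, -761, -965, -1193
s: -141, -326, -619, -1044, -1625, -2386, -3351

-3351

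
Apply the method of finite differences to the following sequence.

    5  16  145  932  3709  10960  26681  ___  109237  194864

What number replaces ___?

56740

Using the first 7 terms:
First differences: 11, 129, 787, 2777, 7251, 15721
Second differences: 118, 658, 1990, 4474, 8470
Third differences: 540, 1332, 2484, 3996
Fourth differences: 792, 1152, 1512
Fifth differences: 360, 360
Constant fifth difference = 360.
Extend forward: 1512 + 360 = 1872;  3996 + 1872 = 5868;  8470 + 5868 = 14338;  15721 + 14338 = 30059;  26681 + 30059 = 56740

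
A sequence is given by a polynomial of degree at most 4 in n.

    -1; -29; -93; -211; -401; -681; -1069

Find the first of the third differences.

D1: -28, -64, -118, -190, -280, -388
D2: -36, -54, -72, -90, -108
D3: -18, -18, -18, -18

-18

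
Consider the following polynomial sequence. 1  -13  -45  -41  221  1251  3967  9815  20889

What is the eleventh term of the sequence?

71051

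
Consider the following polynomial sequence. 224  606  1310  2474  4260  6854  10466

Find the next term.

15330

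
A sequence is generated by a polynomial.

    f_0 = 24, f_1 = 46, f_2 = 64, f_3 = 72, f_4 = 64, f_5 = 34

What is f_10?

-656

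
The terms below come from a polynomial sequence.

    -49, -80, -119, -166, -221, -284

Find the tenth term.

-616

Δ: -31  -39  -47  -55  -63
Δ²: -8  -8  -8  -8
Constant second difference = -8, so extend:
-63 − 8 = -71;  -284 − 71 = -355
-71 − 8 = -79;  -355 − 79 = -434
-79 − 8 = -87;  -434 − 87 = -521
-87 − 8 = -95;  -521 − 95 = -616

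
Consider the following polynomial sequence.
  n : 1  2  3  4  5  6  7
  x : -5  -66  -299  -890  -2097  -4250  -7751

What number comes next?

-13074

D1: -61, -233, -591, -1207, -2153, -3501
D2: -172, -358, -616, -946, -1348
D3: -186, -258, -330, -402
D4: -72, -72, -72
Constant fourth difference = -72, so extend:
-402 − 72 = -474;  -1348 − 474 = -1822;  -3501 − 1822 = -5323;  -7751 − 5323 = -13074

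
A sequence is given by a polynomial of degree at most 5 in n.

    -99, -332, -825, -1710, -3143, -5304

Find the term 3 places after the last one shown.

-18315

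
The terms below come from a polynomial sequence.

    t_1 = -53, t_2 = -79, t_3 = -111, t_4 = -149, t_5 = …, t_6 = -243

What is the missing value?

Using the first 4 terms:
Δ: -26  -32  -38
Δ²: -6  -6
Constant second difference = -6.
Extend forward: -38 − 6 = -44;  -149 − 44 = -193

-193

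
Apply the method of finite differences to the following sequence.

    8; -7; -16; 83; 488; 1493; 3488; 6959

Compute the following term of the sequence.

First differences: -15  -9  99  405  1005  1995  3471
Second differences: 6  108  306  600  990  1476
Third differences: 102  198  294  390  486
Fourth differences: 96  96  96  96
Fourth differences constant at 96.
486 + 96 = 582;  1476 + 582 = 2058;  3471 + 2058 = 5529;  6959 + 5529 = 12488

12488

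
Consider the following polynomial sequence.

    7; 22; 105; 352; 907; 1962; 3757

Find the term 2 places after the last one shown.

15 , 83 , 247 , 555 , 1055 , 1795
68 , 164 , 308 , 500 , 740
96 , 144 , 192 , 240
48 , 48 , 48
Constant fourth difference = 48, so extend:
240 + 48 = 288;  740 + 288 = 1028;  1795 + 1028 = 2823;  3757 + 2823 = 6580
288 + 48 = 336;  1028 + 336 = 1364;  2823 + 1364 = 4187;  6580 + 4187 = 10767

10767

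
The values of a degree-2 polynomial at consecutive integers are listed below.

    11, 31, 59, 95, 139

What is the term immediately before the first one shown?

20, 28, 36, 44
8, 8, 8
The second differences are constant at 8.
Work back: 20 − 8 = 12;  11 − 12 = -1

-1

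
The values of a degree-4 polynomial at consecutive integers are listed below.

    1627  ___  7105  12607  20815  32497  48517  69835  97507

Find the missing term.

Using the last 7 terms:
5502  8208  11682  16020  21318  27672
2706  3474  4338  5298  6354
768  864  960  1056
96  96  96
Constant fourth difference = 96.
Extend backward: 768 − 96 = 672;  2706 − 672 = 2034;  5502 − 2034 = 3468;  7105 − 3468 = 3637

3637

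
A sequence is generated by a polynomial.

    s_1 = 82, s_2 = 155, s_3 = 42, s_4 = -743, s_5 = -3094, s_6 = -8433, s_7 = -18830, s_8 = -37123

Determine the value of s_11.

-181798

Δ: 73 , -113 , -785 , -2351 , -5339 , -10397 , -18293
Δ²: -186 , -672 , -1566 , -2988 , -5058 , -7896
Δ³: -486 , -894 , -1422 , -2070 , -2838
Δ⁴: -408 , -528 , -648 , -768
Δ⁵: -120 , -120 , -120
The fifth differences are constant (-120).
-768 − 120 = -888;  -2838 − 888 = -3726;  -7896 − 3726 = -11622;  -18293 − 11622 = -29915;  -37123 − 29915 = -67038
-888 − 120 = -1008;  -3726 − 1008 = -4734;  -11622 − 4734 = -16356;  -29915 − 16356 = -46271;  -67038 − 46271 = -113309
-1008 − 120 = -1128;  -4734 − 1128 = -5862;  -16356 − 5862 = -22218;  -46271 − 22218 = -68489;  -113309 − 68489 = -181798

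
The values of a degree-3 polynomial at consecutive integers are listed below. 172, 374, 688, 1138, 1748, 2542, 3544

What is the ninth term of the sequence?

6268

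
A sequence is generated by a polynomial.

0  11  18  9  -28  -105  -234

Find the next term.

Δ: 11, 7, -9, -37, -77, -129
Δ²: -4, -16, -28, -40, -52
Δ³: -12, -12, -12, -12
Constant third difference = -12, so extend:
-52 − 12 = -64;  -129 − 64 = -193;  -234 − 193 = -427

-427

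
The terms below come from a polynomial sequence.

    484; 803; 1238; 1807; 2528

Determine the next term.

Δ: 319, 435, 569, 721
Δ²: 116, 134, 152
Δ³: 18, 18
Third differences constant at 18.
152 + 18 = 170;  721 + 170 = 891;  2528 + 891 = 3419

3419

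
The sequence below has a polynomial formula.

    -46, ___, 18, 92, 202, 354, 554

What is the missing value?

-26

Using the last 5 terms:
D1: 74, 110, 152, 200
D2: 36, 42, 48
D3: 6, 6
Constant third difference = 6.
Extend backward: 36 − 6 = 30;  74 − 30 = 44;  18 − 44 = -26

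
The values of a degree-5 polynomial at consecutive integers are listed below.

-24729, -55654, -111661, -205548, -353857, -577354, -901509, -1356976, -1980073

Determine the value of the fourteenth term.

-30925, -56007, -93887, -148309, -223497, -324155, -455467, -623097
-25082, -37880, -54422, -75188, -100658, -131312, -167630
-12798, -16542, -20766, -25470, -30654, -36318
-3744, -4224, -4704, -5184, -5664
-480, -480, -480, -480
The fifth differences are constant (-480).
-5664 − 480 = -6144;  -36318 − 6144 = -42462;  -167630 − 42462 = -210092;  -623097 − 210092 = -833189;  -1980073 − 833189 = -2813262
-6144 − 480 = -6624;  -42462 − 6624 = -49086;  -210092 − 49086 = -259178;  -833189 − 259178 = -1092367;  -2813262 − 1092367 = -3905629
-6624 − 480 = -7104;  -49086 − 7104 = -56190;  -259178 − 56190 = -315368;  -1092367 − 315368 = -1407735;  -3905629 − 1407735 = -5313364
-7104 − 480 = -7584;  -56190 − 7584 = -63774;  -315368 − 63774 = -379142;  -1407735 − 379142 = -1786877;  -5313364 − 1786877 = -7100241
-7584 − 480 = -8064;  -63774 − 8064 = -71838;  -379142 − 71838 = -450980;  -1786877 − 450980 = -2237857;  -7100241 − 2237857 = -9338098

-9338098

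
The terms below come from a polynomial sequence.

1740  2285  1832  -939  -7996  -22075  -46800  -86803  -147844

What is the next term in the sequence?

545, -453, -2771, -7057, -14079, -24725, -40003, -61041
-998, -2318, -4286, -7022, -10646, -15278, -21038
-1320, -1968, -2736, -3624, -4632, -5760
-648, -768, -888, -1008, -1128
-120, -120, -120, -120
Constant fifth difference = -120, so extend:
-1128 − 120 = -1248;  -5760 − 1248 = -7008;  -21038 − 7008 = -28046;  -61041 − 28046 = -89087;  -147844 − 89087 = -236931

-236931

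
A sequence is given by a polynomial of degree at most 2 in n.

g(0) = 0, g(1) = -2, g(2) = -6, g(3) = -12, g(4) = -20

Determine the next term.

-30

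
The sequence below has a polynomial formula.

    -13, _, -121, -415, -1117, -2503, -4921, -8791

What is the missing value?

-31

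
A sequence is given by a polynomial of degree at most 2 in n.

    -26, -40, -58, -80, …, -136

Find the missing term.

-106

Using the first 4 terms:
-14  -18  -22
-4  -4
Constant second difference = -4.
Extend forward: -22 − 4 = -26;  -80 − 26 = -106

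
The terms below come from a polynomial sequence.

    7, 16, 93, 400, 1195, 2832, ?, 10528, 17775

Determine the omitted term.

Using the first 6 terms:
First differences: 9, 77, 307, 795, 1637
Second differences: 68, 230, 488, 842
Third differences: 162, 258, 354
Fourth differences: 96, 96
Constant fourth difference = 96.
Extend forward: 354 + 96 = 450;  842 + 450 = 1292;  1637 + 1292 = 2929;  2832 + 2929 = 5761

5761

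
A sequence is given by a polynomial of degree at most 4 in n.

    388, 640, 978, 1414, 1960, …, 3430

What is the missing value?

Using the first 5 terms:
Δ: 252, 338, 436, 546
Δ²: 86, 98, 110
Δ³: 12, 12
Constant third difference = 12.
Extend forward: 110 + 12 = 122;  546 + 122 = 668;  1960 + 668 = 2628

2628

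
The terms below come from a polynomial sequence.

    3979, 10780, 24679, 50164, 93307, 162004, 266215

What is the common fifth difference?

240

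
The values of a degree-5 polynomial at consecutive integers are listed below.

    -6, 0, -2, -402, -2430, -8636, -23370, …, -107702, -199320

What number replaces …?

-53262

Using the first 7 terms:
Δ: 6  -2  -400  -2028  -6206  -14734
Δ²: -8  -398  -1628  -4178  -8528
Δ³: -390  -1230  -2550  -4350
Δ⁴: -840  -1320  -1800
Δ⁵: -480  -480
Constant fifth difference = -480.
Extend forward: -1800 − 480 = -2280;  -4350 − 2280 = -6630;  -8528 − 6630 = -15158;  -14734 − 15158 = -29892;  -23370 − 29892 = -53262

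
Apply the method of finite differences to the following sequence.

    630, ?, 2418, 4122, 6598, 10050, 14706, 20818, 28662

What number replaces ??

1306

Using the last 7 terms:
First differences: 1704  2476  3452  4656  6112  7844
Second differences: 772  976  1204  1456  1732
Third differences: 204  228  252  276
Fourth differences: 24  24  24
Constant fourth difference = 24.
Extend backward: 204 − 24 = 180;  772 − 180 = 592;  1704 − 592 = 1112;  2418 − 1112 = 1306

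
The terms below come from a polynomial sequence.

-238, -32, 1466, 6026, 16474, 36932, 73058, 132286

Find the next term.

224066

206 , 1498 , 4560 , 10448 , 20458 , 36126 , 59228
1292 , 3062 , 5888 , 10010 , 15668 , 23102
1770 , 2826 , 4122 , 5658 , 7434
1056 , 1296 , 1536 , 1776
240 , 240 , 240
Fifth differences constant at 240.
1776 + 240 = 2016;  7434 + 2016 = 9450;  23102 + 9450 = 32552;  59228 + 32552 = 91780;  132286 + 91780 = 224066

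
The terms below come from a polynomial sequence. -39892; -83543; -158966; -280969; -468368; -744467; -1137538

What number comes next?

-1681301

First differences: -43651 , -75423 , -122003 , -187399 , -276099 , -393071
Second differences: -31772 , -46580 , -65396 , -88700 , -116972
Third differences: -14808 , -18816 , -23304 , -28272
Fourth differences: -4008 , -4488 , -4968
Fifth differences: -480 , -480
Fifth differences constant at -480.
-4968 − 480 = -5448;  -28272 − 5448 = -33720;  -116972 − 33720 = -150692;  -393071 − 150692 = -543763;  -1137538 − 543763 = -1681301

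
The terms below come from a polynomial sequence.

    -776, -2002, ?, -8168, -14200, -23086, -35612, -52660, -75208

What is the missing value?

-4300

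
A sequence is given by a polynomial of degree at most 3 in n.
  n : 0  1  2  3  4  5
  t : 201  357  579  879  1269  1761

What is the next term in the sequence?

2367

156  222  300  390  492
66  78  90  102
12  12  12
The third differences are constant (12).
102 + 12 = 114;  492 + 114 = 606;  1761 + 606 = 2367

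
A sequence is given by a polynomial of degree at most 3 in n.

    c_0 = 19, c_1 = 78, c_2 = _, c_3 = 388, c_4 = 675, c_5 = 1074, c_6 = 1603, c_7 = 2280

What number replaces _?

Using the last 5 terms:
First differences: 287  399  529  677
Second differences: 112  130  148
Third differences: 18  18
Constant third difference = 18.
Extend backward: 112 − 18 = 94;  287 − 94 = 193;  388 − 193 = 195

195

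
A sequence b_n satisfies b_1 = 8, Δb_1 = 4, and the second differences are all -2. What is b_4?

14

Build the table forward from the leading diagonal:
Second differences: -2, -2, -2, -2
First differences: 4, 2, 0, -2
b: 8, 12, 14, 14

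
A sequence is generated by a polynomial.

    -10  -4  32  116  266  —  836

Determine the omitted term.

Using the first 5 terms:
D1: 6, 36, 84, 150
D2: 30, 48, 66
D3: 18, 18
Constant third difference = 18.
Extend forward: 66 + 18 = 84;  150 + 84 = 234;  266 + 234 = 500

500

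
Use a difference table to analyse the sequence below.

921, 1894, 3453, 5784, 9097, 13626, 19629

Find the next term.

Δ: 973, 1559, 2331, 3313, 4529, 6003
Δ²: 586, 772, 982, 1216, 1474
Δ³: 186, 210, 234, 258
Δ⁴: 24, 24, 24
The fourth differences are constant (24).
258 + 24 = 282;  1474 + 282 = 1756;  6003 + 1756 = 7759;  19629 + 7759 = 27388

27388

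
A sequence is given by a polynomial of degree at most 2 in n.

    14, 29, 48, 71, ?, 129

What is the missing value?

Using the first 4 terms:
Δ: 15, 19, 23
Δ²: 4, 4
Constant second difference = 4.
Extend forward: 23 + 4 = 27;  71 + 27 = 98

98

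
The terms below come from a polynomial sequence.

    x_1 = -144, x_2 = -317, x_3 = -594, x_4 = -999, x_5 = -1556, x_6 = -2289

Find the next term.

First differences: -173, -277, -405, -557, -733
Second differences: -104, -128, -152, -176
Third differences: -24, -24, -24
Constant third difference = -24, so extend:
-176 − 24 = -200;  -733 − 200 = -933;  -2289 − 933 = -3222

-3222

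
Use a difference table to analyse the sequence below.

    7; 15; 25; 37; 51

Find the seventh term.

85

First differences: 8 , 10 , 12 , 14
Second differences: 2 , 2 , 2
The second differences are constant (2).
14 + 2 = 16;  51 + 16 = 67
16 + 2 = 18;  67 + 18 = 85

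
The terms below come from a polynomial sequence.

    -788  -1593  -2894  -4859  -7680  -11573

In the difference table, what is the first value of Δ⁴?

-24

D1: -805, -1301, -1965, -2821, -3893
D2: -496, -664, -856, -1072
D3: -168, -192, -216
D4: -24, -24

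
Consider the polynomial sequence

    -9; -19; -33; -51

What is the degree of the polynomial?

2

-10, -14, -18
-4, -4
The second differences are constant, so the polynomial has degree 2.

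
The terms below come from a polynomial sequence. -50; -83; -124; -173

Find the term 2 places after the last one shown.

-295

First differences: -33, -41, -49
Second differences: -8, -8
Second differences constant at -8.
-49 − 8 = -57;  -173 − 57 = -230
-57 − 8 = -65;  -230 − 65 = -295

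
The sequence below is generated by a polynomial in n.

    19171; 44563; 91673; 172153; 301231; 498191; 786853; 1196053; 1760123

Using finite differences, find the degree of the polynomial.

5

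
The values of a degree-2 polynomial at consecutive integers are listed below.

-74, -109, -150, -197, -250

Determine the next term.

D1: -35, -41, -47, -53
D2: -6, -6, -6
Second differences constant at -6.
-53 − 6 = -59;  -250 − 59 = -309

-309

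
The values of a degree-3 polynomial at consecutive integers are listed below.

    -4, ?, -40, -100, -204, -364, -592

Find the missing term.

-12

Using the last 5 terms:
Δ: -60  -104  -160  -228
Δ²: -44  -56  -68
Δ³: -12  -12
Constant third difference = -12.
Extend backward: -44 + 12 = -32;  -60 + 32 = -28;  -40 + 28 = -12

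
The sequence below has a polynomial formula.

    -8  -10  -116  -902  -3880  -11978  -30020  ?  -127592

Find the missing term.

-65206

Using the first 7 terms:
Δ: -2, -106, -786, -2978, -8098, -18042
Δ²: -104, -680, -2192, -5120, -9944
Δ³: -576, -1512, -2928, -4824
Δ⁴: -936, -1416, -1896
Δ⁵: -480, -480
Constant fifth difference = -480.
Extend forward: -1896 − 480 = -2376;  -4824 − 2376 = -7200;  -9944 − 7200 = -17144;  -18042 − 17144 = -35186;  -30020 − 35186 = -65206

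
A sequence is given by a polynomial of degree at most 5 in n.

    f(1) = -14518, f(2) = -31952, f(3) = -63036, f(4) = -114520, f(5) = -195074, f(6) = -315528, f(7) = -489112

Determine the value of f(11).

First differences: -17434, -31084, -51484, -80554, -120454, -173584
Second differences: -13650, -20400, -29070, -39900, -53130
Third differences: -6750, -8670, -10830, -13230
Fourth differences: -1920, -2160, -2400
Fifth differences: -240, -240
The fifth differences are constant (-240).
-2400 − 240 = -2640;  -13230 − 2640 = -15870;  -53130 − 15870 = -69000;  -173584 − 69000 = -242584;  -489112 − 242584 = -731696
-2640 − 240 = -2880;  -15870 − 2880 = -18750;  -69000 − 18750 = -87750;  -242584 − 87750 = -330334;  -731696 − 330334 = -1062030
-2880 − 240 = -3120;  -18750 − 3120 = -21870;  -87750 − 21870 = -109620;  -330334 − 109620 = -439954;  -1062030 − 439954 = -1501984
-3120 − 240 = -3360;  -21870 − 3360 = -25230;  -109620 − 25230 = -134850;  -439954 − 134850 = -574804;  -1501984 − 574804 = -2076788

-2076788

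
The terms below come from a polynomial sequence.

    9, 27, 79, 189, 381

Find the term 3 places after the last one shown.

1689

Δ: 18 , 52 , 110 , 192
Δ²: 34 , 58 , 82
Δ³: 24 , 24
The third differences are constant (24).
82 + 24 = 106;  192 + 106 = 298;  381 + 298 = 679
106 + 24 = 130;  298 + 130 = 428;  679 + 428 = 1107
130 + 24 = 154;  428 + 154 = 582;  1107 + 582 = 1689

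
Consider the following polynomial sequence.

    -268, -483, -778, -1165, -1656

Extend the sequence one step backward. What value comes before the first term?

-215, -295, -387, -491
-80, -92, -104
-12, -12
The third differences are constant at -12.
Work back: -80 + 12 = -68;  -215 + 68 = -147;  -268 + 147 = -121

-121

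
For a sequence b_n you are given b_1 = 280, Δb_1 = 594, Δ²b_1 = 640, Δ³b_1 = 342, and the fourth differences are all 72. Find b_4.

4324

Build the table forward from the leading diagonal:
Δ⁴: 72  72  72  72
Δ³: 342  414  486  558
Δ²: 640  982  1396  1882
Δ: 594  1234  2216  3612
b: 280  874  2108  4324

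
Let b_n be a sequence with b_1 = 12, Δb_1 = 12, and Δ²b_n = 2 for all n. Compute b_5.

72

Build the table forward from the leading diagonal:
D2: 2, 2, 2, 2, 2
D1: 12, 14, 16, 18, 20
b: 12, 24, 38, 54, 72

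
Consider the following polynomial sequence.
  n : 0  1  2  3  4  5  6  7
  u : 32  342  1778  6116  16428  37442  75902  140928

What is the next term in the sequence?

Δ: 310, 1436, 4338, 10312, 21014, 38460, 65026
Δ²: 1126, 2902, 5974, 10702, 17446, 26566
Δ³: 1776, 3072, 4728, 6744, 9120
Δ⁴: 1296, 1656, 2016, 2376
Δ⁵: 360, 360, 360
Constant fifth difference = 360, so extend:
2376 + 360 = 2736;  9120 + 2736 = 11856;  26566 + 11856 = 38422;  65026 + 38422 = 103448;  140928 + 103448 = 244376

244376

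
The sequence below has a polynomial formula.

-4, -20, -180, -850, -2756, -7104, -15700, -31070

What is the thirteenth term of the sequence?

-363460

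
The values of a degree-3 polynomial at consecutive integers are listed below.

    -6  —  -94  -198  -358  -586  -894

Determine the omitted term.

-34

Using the last 5 terms:
-104, -160, -228, -308
-56, -68, -80
-12, -12
Constant third difference = -12.
Extend backward: -56 + 12 = -44;  -104 + 44 = -60;  -94 + 60 = -34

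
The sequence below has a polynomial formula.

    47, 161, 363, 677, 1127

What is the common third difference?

24

Δ: 114, 202, 314, 450
Δ²: 88, 112, 136
Δ³: 24, 24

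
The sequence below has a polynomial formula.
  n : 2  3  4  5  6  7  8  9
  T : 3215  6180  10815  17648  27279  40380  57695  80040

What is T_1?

1464

2965, 4635, 6833, 9631, 13101, 17315, 22345
1670, 2198, 2798, 3470, 4214, 5030
528, 600, 672, 744, 816
72, 72, 72, 72
The fourth differences are constant at 72.
Work back: 528 − 72 = 456;  1670 − 456 = 1214;  2965 − 1214 = 1751;  3215 − 1751 = 1464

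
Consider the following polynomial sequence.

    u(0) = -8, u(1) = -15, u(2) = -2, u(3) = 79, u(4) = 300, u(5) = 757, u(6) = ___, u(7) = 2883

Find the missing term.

1570

Using the first 6 terms:
-7, 13, 81, 221, 457
20, 68, 140, 236
48, 72, 96
24, 24
Constant fourth difference = 24.
Extend forward: 96 + 24 = 120;  236 + 120 = 356;  457 + 356 = 813;  757 + 813 = 1570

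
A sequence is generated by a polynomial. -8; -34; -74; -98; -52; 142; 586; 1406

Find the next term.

First differences: -26 , -40 , -24 , 46 , 194 , 444 , 820
Second differences: -14 , 16 , 70 , 148 , 250 , 376
Third differences: 30 , 54 , 78 , 102 , 126
Fourth differences: 24 , 24 , 24 , 24
Fourth differences constant at 24.
126 + 24 = 150;  376 + 150 = 526;  820 + 526 = 1346;  1406 + 1346 = 2752

2752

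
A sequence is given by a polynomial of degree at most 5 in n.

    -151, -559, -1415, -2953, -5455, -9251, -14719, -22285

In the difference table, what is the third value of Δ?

D1: -408, -856, -1538, -2502, -3796, -5468, -7566
D2: -448, -682, -964, -1294, -1672, -2098
D3: -234, -282, -330, -378, -426
D4: -48, -48, -48, -48

-1538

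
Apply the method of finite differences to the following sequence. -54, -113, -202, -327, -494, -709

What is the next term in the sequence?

D1: -59 , -89 , -125 , -167 , -215
D2: -30 , -36 , -42 , -48
D3: -6 , -6 , -6
The third differences are constant (-6).
-48 − 6 = -54;  -215 − 54 = -269;  -709 − 269 = -978

-978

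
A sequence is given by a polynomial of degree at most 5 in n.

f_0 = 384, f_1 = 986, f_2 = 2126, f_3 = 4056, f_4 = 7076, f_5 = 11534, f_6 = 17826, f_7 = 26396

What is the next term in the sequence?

37736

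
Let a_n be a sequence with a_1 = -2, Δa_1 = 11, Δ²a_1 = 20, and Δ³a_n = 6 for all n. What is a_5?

186

Build the table forward from the leading diagonal:
Δ³: 6, 6, 6, 6, 6
Δ²: 20, 26, 32, 38, 44
Δ: 11, 31, 57, 89, 127
a: -2, 9, 40, 97, 186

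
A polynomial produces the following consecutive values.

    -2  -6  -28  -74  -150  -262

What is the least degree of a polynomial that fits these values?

3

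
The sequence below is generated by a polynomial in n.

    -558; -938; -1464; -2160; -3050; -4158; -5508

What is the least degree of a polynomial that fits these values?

3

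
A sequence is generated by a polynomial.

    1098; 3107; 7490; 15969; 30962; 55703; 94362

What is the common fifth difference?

120

D1: 2009, 4383, 8479, 14993, 24741, 38659
D2: 2374, 4096, 6514, 9748, 13918
D3: 1722, 2418, 3234, 4170
D4: 696, 816, 936
D5: 120, 120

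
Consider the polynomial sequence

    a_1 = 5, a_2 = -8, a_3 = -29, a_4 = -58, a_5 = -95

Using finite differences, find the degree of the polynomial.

Δ: -13, -21, -29, -37
Δ²: -8, -8, -8
The second differences are constant, so the polynomial has degree 2.

2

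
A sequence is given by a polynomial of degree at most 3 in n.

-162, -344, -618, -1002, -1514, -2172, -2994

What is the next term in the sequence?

-3998

Δ: -182  -274  -384  -512  -658  -822
Δ²: -92  -110  -128  -146  -164
Δ³: -18  -18  -18  -18
Constant third difference = -18, so extend:
-164 − 18 = -182;  -822 − 182 = -1004;  -2994 − 1004 = -3998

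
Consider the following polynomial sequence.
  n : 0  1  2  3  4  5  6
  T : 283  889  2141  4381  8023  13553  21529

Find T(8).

47411

First differences: 606 , 1252 , 2240 , 3642 , 5530 , 7976
Second differences: 646 , 988 , 1402 , 1888 , 2446
Third differences: 342 , 414 , 486 , 558
Fourth differences: 72 , 72 , 72
Fourth differences constant at 72.
558 + 72 = 630;  2446 + 630 = 3076;  7976 + 3076 = 11052;  21529 + 11052 = 32581
630 + 72 = 702;  3076 + 702 = 3778;  11052 + 3778 = 14830;  32581 + 14830 = 47411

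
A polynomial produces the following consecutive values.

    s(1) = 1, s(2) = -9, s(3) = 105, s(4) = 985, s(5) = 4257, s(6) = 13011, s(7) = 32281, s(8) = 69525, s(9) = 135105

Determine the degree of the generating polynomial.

5

D1: -10, 114, 880, 3272, 8754, 19270, 37244, 65580
D2: 124, 766, 2392, 5482, 10516, 17974, 28336
D3: 642, 1626, 3090, 5034, 7458, 10362
D4: 984, 1464, 1944, 2424, 2904
D5: 480, 480, 480, 480
The fifth differences are constant, so the polynomial has degree 5.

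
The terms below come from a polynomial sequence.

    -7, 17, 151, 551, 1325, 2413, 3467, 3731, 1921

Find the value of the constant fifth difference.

-120

D1: 24, 134, 400, 774, 1088, 1054, 264, -1810
D2: 110, 266, 374, 314, -34, -790, -2074
D3: 156, 108, -60, -348, -756, -1284
D4: -48, -168, -288, -408, -528
D5: -120, -120, -120, -120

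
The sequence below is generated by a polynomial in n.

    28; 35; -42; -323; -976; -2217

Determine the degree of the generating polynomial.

4

Δ: 7, -77, -281, -653, -1241
Δ²: -84, -204, -372, -588
Δ³: -120, -168, -216
Δ⁴: -48, -48
The fourth differences are constant, so the polynomial has degree 4.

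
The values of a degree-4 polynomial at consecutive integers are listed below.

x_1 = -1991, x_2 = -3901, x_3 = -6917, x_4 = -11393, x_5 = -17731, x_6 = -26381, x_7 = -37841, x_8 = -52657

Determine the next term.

-71423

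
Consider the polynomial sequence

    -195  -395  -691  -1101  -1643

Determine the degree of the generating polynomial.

3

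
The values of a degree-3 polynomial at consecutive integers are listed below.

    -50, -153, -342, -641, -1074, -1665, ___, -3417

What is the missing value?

Using the first 6 terms:
D1: -103  -189  -299  -433  -591
D2: -86  -110  -134  -158
D3: -24  -24  -24
Constant third difference = -24.
Extend forward: -158 − 24 = -182;  -591 − 182 = -773;  -1665 − 773 = -2438

-2438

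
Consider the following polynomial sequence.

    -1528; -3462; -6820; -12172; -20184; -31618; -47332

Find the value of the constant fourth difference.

-96

First differences: -1934, -3358, -5352, -8012, -11434, -15714
Second differences: -1424, -1994, -2660, -3422, -4280
Third differences: -570, -666, -762, -858
Fourth differences: -96, -96, -96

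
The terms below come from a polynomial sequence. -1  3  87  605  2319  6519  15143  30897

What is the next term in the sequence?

D1: 4 , 84 , 518 , 1714 , 4200 , 8624 , 15754
D2: 80 , 434 , 1196 , 2486 , 4424 , 7130
D3: 354 , 762 , 1290 , 1938 , 2706
D4: 408 , 528 , 648 , 768
D5: 120 , 120 , 120
Constant fifth difference = 120, so extend:
768 + 120 = 888;  2706 + 888 = 3594;  7130 + 3594 = 10724;  15754 + 10724 = 26478;  30897 + 26478 = 57375

57375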